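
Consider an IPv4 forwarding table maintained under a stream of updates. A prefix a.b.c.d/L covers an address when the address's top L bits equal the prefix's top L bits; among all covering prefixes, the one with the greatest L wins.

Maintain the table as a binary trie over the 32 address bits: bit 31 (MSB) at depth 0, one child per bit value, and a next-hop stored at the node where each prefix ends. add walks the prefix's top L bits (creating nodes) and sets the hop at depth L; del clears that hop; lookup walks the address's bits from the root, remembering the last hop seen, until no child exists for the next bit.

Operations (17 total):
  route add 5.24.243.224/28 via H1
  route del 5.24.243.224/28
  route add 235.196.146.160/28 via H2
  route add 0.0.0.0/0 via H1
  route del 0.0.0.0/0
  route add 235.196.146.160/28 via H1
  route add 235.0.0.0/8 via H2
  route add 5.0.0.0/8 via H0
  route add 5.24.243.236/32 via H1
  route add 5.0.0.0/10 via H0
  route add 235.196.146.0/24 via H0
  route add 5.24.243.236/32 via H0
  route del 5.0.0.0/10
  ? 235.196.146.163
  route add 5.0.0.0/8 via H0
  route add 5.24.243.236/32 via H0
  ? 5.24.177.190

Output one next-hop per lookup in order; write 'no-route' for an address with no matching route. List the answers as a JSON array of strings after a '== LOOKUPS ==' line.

Trace:
  + 5.24.243.224/28 (H1) depth=28
  del 5.24.243.224/28 (clear depth 28)
  + 235.196.146.160/28 (H2) depth=28
  + 0.0.0.0/0 (H1) depth=0
  del 0.0.0.0/0 (clear depth 0)
  + 235.196.146.160/28 (H1) depth=28
  + 235.0.0.0/8 (H2) depth=8
  + 5.0.0.0/8 (H0) depth=8
  + 5.24.243.236/32 (H1) depth=32
  + 5.0.0.0/10 (H0) depth=10
  + 235.196.146.0/24 (H0) depth=24
  + 5.24.243.236/32 (H0) depth=32
  del 5.0.0.0/10 (clear depth 10)
  lookup 235.196.146.163: bits 1110101111000100100100101010 walk d0:-→d1:-→d2:-→d3:-→d4:-→d5:-→d6:-→d7:-→d8:H2→d9:-→d10:-→d11:-→d12:-→d13:-→d14:-→d15:-→d16:-→d17:-→d18:-→d19:-→d20:-→d21:-→d22:-→d23:-→d24:H0→d25:-→d26:-→d27:-→d28:H1 -> H1
  + 5.0.0.0/8 (H0) depth=8
  + 5.24.243.236/32 (H0) depth=32
  lookup 5.24.177.190: bits 00000101000110001 walk d0:-→d1:-→d2:-→d3:-→d4:-→d5:-→d6:-→d7:-→d8:H0→d9:-→d10:-→d11:-→d12:-→d13:-→d14:-→d15:-→d16:-→d17:- -> H0

== LOOKUPS ==
["H1","H0"]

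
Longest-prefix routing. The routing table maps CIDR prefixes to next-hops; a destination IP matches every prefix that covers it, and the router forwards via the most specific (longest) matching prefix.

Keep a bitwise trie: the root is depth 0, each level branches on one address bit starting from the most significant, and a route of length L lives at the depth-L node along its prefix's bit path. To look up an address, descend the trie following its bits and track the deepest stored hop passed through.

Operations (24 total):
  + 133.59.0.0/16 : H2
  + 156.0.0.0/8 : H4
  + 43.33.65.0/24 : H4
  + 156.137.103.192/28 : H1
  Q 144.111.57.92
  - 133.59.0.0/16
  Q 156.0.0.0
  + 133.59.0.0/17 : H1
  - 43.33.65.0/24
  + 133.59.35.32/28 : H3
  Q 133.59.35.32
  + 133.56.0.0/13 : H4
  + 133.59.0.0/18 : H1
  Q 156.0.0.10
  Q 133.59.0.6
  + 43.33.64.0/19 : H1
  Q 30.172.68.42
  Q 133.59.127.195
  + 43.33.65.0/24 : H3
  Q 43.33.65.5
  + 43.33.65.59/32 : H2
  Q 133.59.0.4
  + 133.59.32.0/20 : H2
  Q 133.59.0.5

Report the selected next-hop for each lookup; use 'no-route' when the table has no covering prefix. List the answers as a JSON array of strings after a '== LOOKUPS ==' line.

Process each operation:
  + 133.59.0.0/16 (H2) depth=16
  + 156.0.0.0/8 (H4) depth=8
  + 43.33.65.0/24 (H4) depth=24
  + 156.137.103.192/28 (H1) depth=28
  Q 144.111.57.92: descend 1001 ; hops seen [∅] ; pick no-route
  del 133.59.0.0/16 (clear depth 16)
  Q 156.0.0.0: descend 10011100 ; hops seen [H4] ; pick H4
  + 133.59.0.0/17 (H1) depth=17
  del 43.33.65.0/24 (clear depth 24)
  + 133.59.35.32/28 (H3) depth=28
  Q 133.59.35.32: descend 1000010100111011001000110010 ; hops seen [H1,H3] ; pick H3
  + 133.56.0.0/13 (H4) depth=13
  + 133.59.0.0/18 (H1) depth=18
  Q 156.0.0.10: descend 10011100 ; hops seen [H4] ; pick H4
  Q 133.59.0.6: descend 100001010011101100 ; hops seen [H4,H1,H1] ; pick H1
  + 43.33.64.0/19 (H1) depth=19
  Q 30.172.68.42: descend 00 ; hops seen [∅] ; pick no-route
  Q 133.59.127.195: descend 10000101001110110 ; hops seen [H4,H1] ; pick H1
  + 43.33.65.0/24 (H3) depth=24
  Q 43.33.65.5: descend 001010110010000101000001 ; hops seen [H1,H3] ; pick H3
  + 43.33.65.59/32 (H2) depth=32
  Q 133.59.0.4: descend 100001010011101100 ; hops seen [H4,H1,H1] ; pick H1
  + 133.59.32.0/20 (H2) depth=20
  Q 133.59.0.5: descend 100001010011101100 ; hops seen [H4,H1,H1] ; pick H1

== LOOKUPS ==
["no-route","H4","H3","H4","H1","no-route","H1","H3","H1","H1"]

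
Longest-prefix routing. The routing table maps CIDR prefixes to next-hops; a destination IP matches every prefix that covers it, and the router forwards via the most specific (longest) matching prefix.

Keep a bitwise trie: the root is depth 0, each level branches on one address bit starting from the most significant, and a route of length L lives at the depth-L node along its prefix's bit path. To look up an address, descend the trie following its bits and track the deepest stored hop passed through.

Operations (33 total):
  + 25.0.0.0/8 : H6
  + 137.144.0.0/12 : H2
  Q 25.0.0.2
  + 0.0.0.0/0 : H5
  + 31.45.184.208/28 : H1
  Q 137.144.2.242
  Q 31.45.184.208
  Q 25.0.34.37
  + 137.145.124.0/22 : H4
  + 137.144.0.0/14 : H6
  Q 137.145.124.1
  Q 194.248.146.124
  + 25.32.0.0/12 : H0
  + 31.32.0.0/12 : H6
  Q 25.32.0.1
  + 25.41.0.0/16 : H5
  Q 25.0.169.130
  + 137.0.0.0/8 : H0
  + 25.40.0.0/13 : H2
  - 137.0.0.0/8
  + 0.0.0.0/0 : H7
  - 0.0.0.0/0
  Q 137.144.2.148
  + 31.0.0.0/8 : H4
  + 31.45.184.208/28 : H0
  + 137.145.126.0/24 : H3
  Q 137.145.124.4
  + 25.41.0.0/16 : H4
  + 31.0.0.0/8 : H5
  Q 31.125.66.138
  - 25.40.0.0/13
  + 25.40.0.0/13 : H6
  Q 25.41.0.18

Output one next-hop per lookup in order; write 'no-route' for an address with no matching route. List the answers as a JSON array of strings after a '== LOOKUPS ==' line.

Process each operation:
  + 25.0.0.0/8 (H6) depth=8
  + 137.144.0.0/12 (H2) depth=12
  ? 25.0.0.2  path d0:-→d1:-→d2:-→d3:-→d4:-→d5:-→d6:-→d7:-→d8:H6  best=H6
  + 0.0.0.0/0 (H5) depth=0
  + 31.45.184.208/28 (H1) depth=28
  ? 137.144.2.242  path d0:H5→d1:-→d2:-→d3:-→d4:-→d5:-→d6:-→d7:-→d8:-→d9:-→d10:-→d11:-→d12:H2  best=H2
  ? 31.45.184.208  path d0:H5→d1:-→d2:-→d3:-→d4:-→d5:-→d6:-→d7:-→d8:-→d9:-→d10:-→d11:-→d12:-→d13:-→d14:-→d15:-→d16:-→d17:-→d18:-→d19:-→d20:-→d21:-→d22:-→d23:-→d24:-→d25:-→d26:-→d27:-→d28:H1  best=H1
  ? 25.0.34.37  path d0:H5→d1:-→d2:-→d3:-→d4:-→d5:-→d6:-→d7:-→d8:H6  best=H6
  + 137.145.124.0/22 (H4) depth=22
  + 137.144.0.0/14 (H6) depth=14
  ? 137.145.124.1  path d0:H5→d1:-→d2:-→d3:-→d4:-→d5:-→d6:-→d7:-→d8:-→d9:-→d10:-→d11:-→d12:H2→d13:-→d14:H6→d15:-→d16:-→d17:-→d18:-→d19:-→d20:-→d21:-→d22:H4  best=H4
  ? 194.248.146.124  path d0:H5→d1:-  best=H5
  + 25.32.0.0/12 (H0) depth=12
  + 31.32.0.0/12 (H6) depth=12
  ? 25.32.0.1  path d0:H5→d1:-→d2:-→d3:-→d4:-→d5:-→d6:-→d7:-→d8:H6→d9:-→d10:-→d11:-→d12:H0  best=H0
  + 25.41.0.0/16 (H5) depth=16
  ? 25.0.169.130  path d0:H5→d1:-→d2:-→d3:-→d4:-→d5:-→d6:-→d7:-→d8:H6→d9:-→d10:-  best=H6
  + 137.0.0.0/8 (H0) depth=8
  + 25.40.0.0/13 (H2) depth=13
  del 137.0.0.0/8 (clear depth 8)
  + 0.0.0.0/0 (H7) depth=0
  del 0.0.0.0/0 (clear depth 0)
  ? 137.144.2.148  path d0:-→d1:-→d2:-→d3:-→d4:-→d5:-→d6:-→d7:-→d8:-→d9:-→d10:-→d11:-→d12:H2→d13:-→d14:H6→d15:-  best=H6
  + 31.0.0.0/8 (H4) depth=8
  + 31.45.184.208/28 (H0) depth=28
  + 137.145.126.0/24 (H3) depth=24
  ? 137.145.124.4  path d0:-→d1:-→d2:-→d3:-→d4:-→d5:-→d6:-→d7:-→d8:-→d9:-→d10:-→d11:-→d12:H2→d13:-→d14:H6→d15:-→d16:-→d17:-→d18:-→d19:-→d20:-→d21:-→d22:H4  best=H4
  + 25.41.0.0/16 (H4) depth=16
  + 31.0.0.0/8 (H5) depth=8
  ? 31.125.66.138  path d0:-→d1:-→d2:-→d3:-→d4:-→d5:-→d6:-→d7:-→d8:H5→d9:-  best=H5
  del 25.40.0.0/13 (clear depth 13)
  + 25.40.0.0/13 (H6) depth=13
  ? 25.41.0.18  path d0:-→d1:-→d2:-→d3:-→d4:-→d5:-→d6:-→d7:-→d8:H6→d9:-→d10:-→d11:-→d12:H0→d13:H6→d14:-→d15:-→d16:H4  best=H4

== LOOKUPS ==
["H6","H2","H1","H6","H4","H5","H0","H6","H6","H4","H5","H4"]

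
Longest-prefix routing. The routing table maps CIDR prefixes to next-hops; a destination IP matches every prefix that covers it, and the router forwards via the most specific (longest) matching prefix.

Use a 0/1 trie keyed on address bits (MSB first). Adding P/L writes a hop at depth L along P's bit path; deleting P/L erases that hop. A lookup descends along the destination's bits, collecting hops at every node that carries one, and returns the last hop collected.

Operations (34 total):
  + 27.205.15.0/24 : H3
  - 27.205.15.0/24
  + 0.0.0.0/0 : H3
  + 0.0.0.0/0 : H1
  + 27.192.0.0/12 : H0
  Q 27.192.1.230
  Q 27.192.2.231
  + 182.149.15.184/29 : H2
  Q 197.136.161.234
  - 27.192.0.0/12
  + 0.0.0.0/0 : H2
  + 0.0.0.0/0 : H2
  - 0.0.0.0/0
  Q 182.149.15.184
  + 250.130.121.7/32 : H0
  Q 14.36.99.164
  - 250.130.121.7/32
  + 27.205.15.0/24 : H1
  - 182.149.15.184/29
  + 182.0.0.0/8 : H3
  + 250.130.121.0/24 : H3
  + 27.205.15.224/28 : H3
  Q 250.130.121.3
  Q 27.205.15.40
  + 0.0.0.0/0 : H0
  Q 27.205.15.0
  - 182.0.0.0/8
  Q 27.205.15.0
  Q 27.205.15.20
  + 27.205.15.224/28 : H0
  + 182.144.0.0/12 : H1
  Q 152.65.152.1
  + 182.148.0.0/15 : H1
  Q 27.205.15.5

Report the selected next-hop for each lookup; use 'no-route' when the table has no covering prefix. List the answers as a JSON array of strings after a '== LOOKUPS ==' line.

Apply in order:
  add 27.205.15.0/24 -> H3 at depth 24
  - 27.205.15.0/24 clear@24
  add 0.0.0.0/0 -> H3 at depth 0
  add 0.0.0.0/0 -> H1 at depth 0
  add 27.192.0.0/12 -> H0 at depth 12
  Q 27.192.1.230: descend 000110111100 ; hops seen [H1,H0] ; pick H0
  Q 27.192.2.231: descend 000110111100 ; hops seen [H1,H0] ; pick H0
  add 182.149.15.184/29 -> H2 at depth 29
  Q 197.136.161.234: descend 1 ; hops seen [H1] ; pick H1
  - 27.192.0.0/12 clear@12
  add 0.0.0.0/0 -> H2 at depth 0
  add 0.0.0.0/0 -> H2 at depth 0
  - 0.0.0.0/0 clear@0
  Q 182.149.15.184: descend 10110110100101010000111110111 ; hops seen [H2] ; pick H2
  add 250.130.121.7/32 -> H0 at depth 32
  Q 14.36.99.164: descend 000 ; hops seen [∅] ; pick no-route
  - 250.130.121.7/32 clear@32
  add 27.205.15.0/24 -> H1 at depth 24
  - 182.149.15.184/29 clear@29
  add 182.0.0.0/8 -> H3 at depth 8
  add 250.130.121.0/24 -> H3 at depth 24
  add 27.205.15.224/28 -> H3 at depth 28
  Q 250.130.121.3: descend 11111010100000100111100100000 ; hops seen [H3] ; pick H3
  Q 27.205.15.40: descend 000110111100110100001111 ; hops seen [H1] ; pick H1
  add 0.0.0.0/0 -> H0 at depth 0
  Q 27.205.15.0: descend 000110111100110100001111 ; hops seen [H0,H1] ; pick H1
  - 182.0.0.0/8 clear@8
  Q 27.205.15.0: descend 000110111100110100001111 ; hops seen [H0,H1] ; pick H1
  Q 27.205.15.20: descend 000110111100110100001111 ; hops seen [H0,H1] ; pick H1
  add 27.205.15.224/28 -> H0 at depth 28
  add 182.144.0.0/12 -> H1 at depth 12
  Q 152.65.152.1: descend 10 ; hops seen [H0] ; pick H0
  add 182.148.0.0/15 -> H1 at depth 15
  Q 27.205.15.5: descend 000110111100110100001111 ; hops seen [H0,H1] ; pick H1

== LOOKUPS ==
["H0","H0","H1","H2","no-route","H3","H1","H1","H1","H1","H0","H1"]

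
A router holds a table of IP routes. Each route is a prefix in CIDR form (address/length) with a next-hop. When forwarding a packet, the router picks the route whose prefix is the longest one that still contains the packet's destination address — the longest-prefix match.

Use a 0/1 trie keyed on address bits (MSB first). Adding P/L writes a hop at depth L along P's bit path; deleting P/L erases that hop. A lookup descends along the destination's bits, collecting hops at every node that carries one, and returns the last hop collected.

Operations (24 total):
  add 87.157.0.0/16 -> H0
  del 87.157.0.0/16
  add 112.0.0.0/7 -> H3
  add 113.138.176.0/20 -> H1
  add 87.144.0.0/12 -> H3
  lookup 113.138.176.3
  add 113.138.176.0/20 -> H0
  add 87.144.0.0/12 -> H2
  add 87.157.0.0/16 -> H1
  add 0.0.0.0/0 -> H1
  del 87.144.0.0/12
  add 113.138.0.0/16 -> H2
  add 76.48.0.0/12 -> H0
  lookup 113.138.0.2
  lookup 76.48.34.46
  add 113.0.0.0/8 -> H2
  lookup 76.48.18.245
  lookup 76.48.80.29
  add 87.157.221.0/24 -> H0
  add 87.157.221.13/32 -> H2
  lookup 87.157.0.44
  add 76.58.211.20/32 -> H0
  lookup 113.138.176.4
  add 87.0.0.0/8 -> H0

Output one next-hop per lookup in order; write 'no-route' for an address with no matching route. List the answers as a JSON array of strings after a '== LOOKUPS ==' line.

Apply in order:
  + 87.157.0.0/16 (H0) depth=16
  - 87.157.0.0/16 clear@16
  + 112.0.0.0/7 (H3) depth=7
  + 113.138.176.0/20 (H1) depth=20
  + 87.144.0.0/12 (H3) depth=12
  lookup 113.138.176.3: bits 01110001100010101011 walk d0:-→d1:-→d2:-→d3:-→d4:-→d5:-→d6:-→d7:H3→d8:-→d9:-→d10:-→d11:-→d12:-→d13:-→d14:-→d15:-→d16:-→d17:-→d18:-→d19:-→d20:H1 -> H1
  + 113.138.176.0/20 (H0) depth=20
  + 87.144.0.0/12 (H2) depth=12
  + 87.157.0.0/16 (H1) depth=16
  + 0.0.0.0/0 (H1) depth=0
  - 87.144.0.0/12 clear@12
  + 113.138.0.0/16 (H2) depth=16
  + 76.48.0.0/12 (H0) depth=12
  lookup 113.138.0.2: bits 0111000110001010 walk d0:H1→d1:-→d2:-→d3:-→d4:-→d5:-→d6:-→d7:H3→d8:-→d9:-→d10:-→d11:-→d12:-→d13:-→d14:-→d15:-→d16:H2 -> H2
  lookup 76.48.34.46: bits 010011000011 walk d0:H1→d1:-→d2:-→d3:-→d4:-→d5:-→d6:-→d7:-→d8:-→d9:-→d10:-→d11:-→d12:H0 -> H0
  + 113.0.0.0/8 (H2) depth=8
  lookup 76.48.18.245: bits 010011000011 walk d0:H1→d1:-→d2:-→d3:-→d4:-→d5:-→d6:-→d7:-→d8:-→d9:-→d10:-→d11:-→d12:H0 -> H0
  lookup 76.48.80.29: bits 010011000011 walk d0:H1→d1:-→d2:-→d3:-→d4:-→d5:-→d6:-→d7:-→d8:-→d9:-→d10:-→d11:-→d12:H0 -> H0
  + 87.157.221.0/24 (H0) depth=24
  + 87.157.221.13/32 (H2) depth=32
  lookup 87.157.0.44: bits 0101011110011101 walk d0:H1→d1:-→d2:-→d3:-→d4:-→d5:-→d6:-→d7:-→d8:-→d9:-→d10:-→d11:-→d12:-→d13:-→d14:-→d15:-→d16:H1 -> H1
  + 76.58.211.20/32 (H0) depth=32
  lookup 113.138.176.4: bits 01110001100010101011 walk d0:H1→d1:-→d2:-→d3:-→d4:-→d5:-→d6:-→d7:H3→d8:H2→d9:-→d10:-→d11:-→d12:-→d13:-→d14:-→d15:-→d16:H2→d17:-→d18:-→d19:-→d20:H0 -> H0
  + 87.0.0.0/8 (H0) depth=8

== LOOKUPS ==
["H1","H2","H0","H0","H0","H1","H0"]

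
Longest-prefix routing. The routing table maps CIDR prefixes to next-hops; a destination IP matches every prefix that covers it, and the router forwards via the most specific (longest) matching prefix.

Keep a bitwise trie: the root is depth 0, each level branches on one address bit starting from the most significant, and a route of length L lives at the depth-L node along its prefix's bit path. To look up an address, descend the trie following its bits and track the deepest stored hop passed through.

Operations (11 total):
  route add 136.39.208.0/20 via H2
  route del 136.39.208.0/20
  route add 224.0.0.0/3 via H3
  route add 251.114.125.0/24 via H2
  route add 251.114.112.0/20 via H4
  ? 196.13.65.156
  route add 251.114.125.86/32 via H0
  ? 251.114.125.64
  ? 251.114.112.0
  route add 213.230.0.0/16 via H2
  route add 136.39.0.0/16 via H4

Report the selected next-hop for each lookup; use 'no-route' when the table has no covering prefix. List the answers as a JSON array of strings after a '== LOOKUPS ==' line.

Apply in order:
  add 136.39.208.0/20 -> H2 at depth 20
  - 136.39.208.0/20 clear@20
  add 224.0.0.0/3 -> H3 at depth 3
  add 251.114.125.0/24 -> H2 at depth 24
  add 251.114.112.0/20 -> H4 at depth 20
  lookup 196.13.65.156: bits 11 walk d0:-→d1:-→d2:- -> no-route
  add 251.114.125.86/32 -> H0 at depth 32
  lookup 251.114.125.64: bits 111110110111001001111101010 walk d0:-→d1:-→d2:-→d3:H3→d4:-→d5:-→d6:-→d7:-→d8:-→d9:-→d10:-→d11:-→d12:-→d13:-→d14:-→d15:-→d16:-→d17:-→d18:-→d19:-→d20:H4→d21:-→d22:-→d23:-→d24:H2→d25:-→d26:-→d27:- -> H2
  lookup 251.114.112.0: bits 11111011011100100111 walk d0:-→d1:-→d2:-→d3:H3→d4:-→d5:-→d6:-→d7:-→d8:-→d9:-→d10:-→d11:-→d12:-→d13:-→d14:-→d15:-→d16:-→d17:-→d18:-→d19:-→d20:H4 -> H4
  add 213.230.0.0/16 -> H2 at depth 16
  add 136.39.0.0/16 -> H4 at depth 16

== LOOKUPS ==
["no-route","H2","H4"]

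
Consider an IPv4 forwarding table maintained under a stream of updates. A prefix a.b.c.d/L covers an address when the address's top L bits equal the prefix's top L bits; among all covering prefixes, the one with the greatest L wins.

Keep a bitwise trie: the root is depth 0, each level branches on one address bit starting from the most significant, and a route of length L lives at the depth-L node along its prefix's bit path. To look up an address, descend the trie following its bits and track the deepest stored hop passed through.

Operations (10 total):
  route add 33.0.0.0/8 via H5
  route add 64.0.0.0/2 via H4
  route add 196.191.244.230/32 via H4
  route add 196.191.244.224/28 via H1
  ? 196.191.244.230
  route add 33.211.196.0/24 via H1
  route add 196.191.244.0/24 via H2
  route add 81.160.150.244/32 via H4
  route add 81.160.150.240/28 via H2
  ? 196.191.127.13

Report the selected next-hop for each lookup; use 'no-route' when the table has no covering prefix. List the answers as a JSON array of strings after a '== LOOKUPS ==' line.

Process each operation:
  + 33.0.0.0/8 (H5) depth=8
  + 64.0.0.0/2 (H4) depth=2
  + 196.191.244.230/32 (H4) depth=32
  + 196.191.244.224/28 (H1) depth=28
  ? 196.191.244.230  path d0:-→d1:-→d2:-→d3:-→d4:-→d5:-→d6:-→d7:-→d8:-→d9:-→d10:-→d11:-→d12:-→d13:-→d14:-→d15:-→d16:-→d17:-→d18:-→d19:-→d20:-→d21:-→d22:-→d23:-→d24:-→d25:-→d26:-→d27:-→d28:H1→d29:-→d30:-→d31:-→d32:H4  best=H4
  + 33.211.196.0/24 (H1) depth=24
  + 196.191.244.0/24 (H2) depth=24
  + 81.160.150.244/32 (H4) depth=32
  + 81.160.150.240/28 (H2) depth=28
  ? 196.191.127.13  path d0:-→d1:-→d2:-→d3:-→d4:-→d5:-→d6:-→d7:-→d8:-→d9:-→d10:-→d11:-→d12:-→d13:-→d14:-→d15:-→d16:-  best=no-route

== LOOKUPS ==
["H4","no-route"]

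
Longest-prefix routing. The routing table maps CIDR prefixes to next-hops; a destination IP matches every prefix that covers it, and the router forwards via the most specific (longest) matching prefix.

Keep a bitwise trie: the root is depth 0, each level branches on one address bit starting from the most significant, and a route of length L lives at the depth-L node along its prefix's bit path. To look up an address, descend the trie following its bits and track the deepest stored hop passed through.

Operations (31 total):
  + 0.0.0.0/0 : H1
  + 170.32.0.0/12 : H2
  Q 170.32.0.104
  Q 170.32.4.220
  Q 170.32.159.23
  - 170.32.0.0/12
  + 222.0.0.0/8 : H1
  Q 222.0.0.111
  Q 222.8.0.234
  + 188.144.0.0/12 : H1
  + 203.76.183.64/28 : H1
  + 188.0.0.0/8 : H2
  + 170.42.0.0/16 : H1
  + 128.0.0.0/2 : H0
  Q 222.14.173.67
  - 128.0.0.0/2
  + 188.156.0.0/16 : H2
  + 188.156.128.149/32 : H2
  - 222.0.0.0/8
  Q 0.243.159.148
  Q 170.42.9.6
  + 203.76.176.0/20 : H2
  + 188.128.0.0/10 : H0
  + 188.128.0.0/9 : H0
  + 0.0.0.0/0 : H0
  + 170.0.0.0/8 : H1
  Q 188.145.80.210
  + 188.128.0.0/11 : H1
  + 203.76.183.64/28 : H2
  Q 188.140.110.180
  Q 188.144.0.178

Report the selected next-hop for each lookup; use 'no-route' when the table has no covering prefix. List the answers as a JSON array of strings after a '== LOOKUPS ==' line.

Process each operation:
  + 0.0.0.0/0 (H1) depth=0
  + 170.32.0.0/12 (H2) depth=12
  ? 170.32.0.104  path d0:H1→d1:-→d2:-→d3:-→d4:-→d5:-→d6:-→d7:-→d8:-→d9:-→d10:-→d11:-→d12:H2  best=H2
  ? 170.32.4.220  path d0:H1→d1:-→d2:-→d3:-→d4:-→d5:-→d6:-→d7:-→d8:-→d9:-→d10:-→d11:-→d12:H2  best=H2
  ? 170.32.159.23  path d0:H1→d1:-→d2:-→d3:-→d4:-→d5:-→d6:-→d7:-→d8:-→d9:-→d10:-→d11:-→d12:H2  best=H2
  del 170.32.0.0/12 (clear depth 12)
  + 222.0.0.0/8 (H1) depth=8
  ? 222.0.0.111  path d0:H1→d1:-→d2:-→d3:-→d4:-→d5:-→d6:-→d7:-→d8:H1  best=H1
  ? 222.8.0.234  path d0:H1→d1:-→d2:-→d3:-→d4:-→d5:-→d6:-→d7:-→d8:H1  best=H1
  + 188.144.0.0/12 (H1) depth=12
  + 203.76.183.64/28 (H1) depth=28
  + 188.0.0.0/8 (H2) depth=8
  + 170.42.0.0/16 (H1) depth=16
  + 128.0.0.0/2 (H0) depth=2
  ? 222.14.173.67  path d0:H1→d1:-→d2:-→d3:-→d4:-→d5:-→d6:-→d7:-→d8:H1  best=H1
  del 128.0.0.0/2 (clear depth 2)
  + 188.156.0.0/16 (H2) depth=16
  + 188.156.128.149/32 (H2) depth=32
  del 222.0.0.0/8 (clear depth 8)
  ? 0.243.159.148  path d0:H1  best=H1
  ? 170.42.9.6  path d0:H1→d1:-→d2:-→d3:-→d4:-→d5:-→d6:-→d7:-→d8:-→d9:-→d10:-→d11:-→d12:-→d13:-→d14:-→d15:-→d16:H1  best=H1
  + 203.76.176.0/20 (H2) depth=20
  + 188.128.0.0/10 (H0) depth=10
  + 188.128.0.0/9 (H0) depth=9
  + 0.0.0.0/0 (H0) depth=0
  + 170.0.0.0/8 (H1) depth=8
  ? 188.145.80.210  path d0:H0→d1:-→d2:-→d3:-→d4:-→d5:-→d6:-→d7:-→d8:H2→d9:H0→d10:H0→d11:-→d12:H1  best=H1
  + 188.128.0.0/11 (H1) depth=11
  + 203.76.183.64/28 (H2) depth=28
  ? 188.140.110.180  path d0:H0→d1:-→d2:-→d3:-→d4:-→d5:-→d6:-→d7:-→d8:H2→d9:H0→d10:H0→d11:H1  best=H1
  ? 188.144.0.178  path d0:H0→d1:-→d2:-→d3:-→d4:-→d5:-→d6:-→d7:-→d8:H2→d9:H0→d10:H0→d11:H1→d12:H1  best=H1

== LOOKUPS ==
["H2","H2","H2","H1","H1","H1","H1","H1","H1","H1","H1"]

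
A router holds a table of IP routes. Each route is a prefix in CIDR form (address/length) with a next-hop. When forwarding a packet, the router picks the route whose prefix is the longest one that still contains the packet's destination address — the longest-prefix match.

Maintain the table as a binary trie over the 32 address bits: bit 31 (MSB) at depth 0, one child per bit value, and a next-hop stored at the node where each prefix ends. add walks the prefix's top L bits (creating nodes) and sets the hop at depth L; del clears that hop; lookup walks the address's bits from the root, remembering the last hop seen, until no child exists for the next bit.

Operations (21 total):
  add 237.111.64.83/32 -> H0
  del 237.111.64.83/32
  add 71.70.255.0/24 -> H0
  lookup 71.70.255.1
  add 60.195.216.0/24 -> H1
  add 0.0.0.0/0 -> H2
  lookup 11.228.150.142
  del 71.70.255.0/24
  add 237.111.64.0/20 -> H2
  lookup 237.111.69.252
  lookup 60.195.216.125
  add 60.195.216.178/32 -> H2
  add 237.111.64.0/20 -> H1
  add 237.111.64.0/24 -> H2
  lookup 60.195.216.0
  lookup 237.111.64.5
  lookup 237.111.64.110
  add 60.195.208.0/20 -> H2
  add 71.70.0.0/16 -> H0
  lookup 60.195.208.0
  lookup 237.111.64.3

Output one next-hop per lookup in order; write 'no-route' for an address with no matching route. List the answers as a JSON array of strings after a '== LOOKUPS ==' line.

Trace:
  add 237.111.64.83/32 -> H0 at depth 32
  - 237.111.64.83/32 clear@32
  add 71.70.255.0/24 -> H0 at depth 24
  ? 71.70.255.1  path d0:-→d1:-→d2:-→d3:-→d4:-→d5:-→d6:-→d7:-→d8:-→d9:-→d10:-→d11:-→d12:-→d13:-→d14:-→d15:-→d16:-→d17:-→d18:-→d19:-→d20:-→d21:-→d22:-→d23:-→d24:H0  best=H0
  add 60.195.216.0/24 -> H1 at depth 24
  add 0.0.0.0/0 -> H2 at depth 0
  ? 11.228.150.142  path d0:H2→d1:-→d2:-  best=H2
  - 71.70.255.0/24 clear@24
  add 237.111.64.0/20 -> H2 at depth 20
  ? 237.111.69.252  path d0:H2→d1:-→d2:-→d3:-→d4:-→d5:-→d6:-→d7:-→d8:-→d9:-→d10:-→d11:-→d12:-→d13:-→d14:-→d15:-→d16:-→d17:-→d18:-→d19:-→d20:H2→d21:-  best=H2
  ? 60.195.216.125  path d0:H2→d1:-→d2:-→d3:-→d4:-→d5:-→d6:-→d7:-→d8:-→d9:-→d10:-→d11:-→d12:-→d13:-→d14:-→d15:-→d16:-→d17:-→d18:-→d19:-→d20:-→d21:-→d22:-→d23:-→d24:H1  best=H1
  add 60.195.216.178/32 -> H2 at depth 32
  add 237.111.64.0/20 -> H1 at depth 20
  add 237.111.64.0/24 -> H2 at depth 24
  ? 60.195.216.0  path d0:H2→d1:-→d2:-→d3:-→d4:-→d5:-→d6:-→d7:-→d8:-→d9:-→d10:-→d11:-→d12:-→d13:-→d14:-→d15:-→d16:-→d17:-→d18:-→d19:-→d20:-→d21:-→d22:-→d23:-→d24:H1  best=H1
  ? 237.111.64.5  path d0:H2→d1:-→d2:-→d3:-→d4:-→d5:-→d6:-→d7:-→d8:-→d9:-→d10:-→d11:-→d12:-→d13:-→d14:-→d15:-→d16:-→d17:-→d18:-→d19:-→d20:H1→d21:-→d22:-→d23:-→d24:H2→d25:-  best=H2
  ? 237.111.64.110  path d0:H2→d1:-→d2:-→d3:-→d4:-→d5:-→d6:-→d7:-→d8:-→d9:-→d10:-→d11:-→d12:-→d13:-→d14:-→d15:-→d16:-→d17:-→d18:-→d19:-→d20:H1→d21:-→d22:-→d23:-→d24:H2→d25:-→d26:-  best=H2
  add 60.195.208.0/20 -> H2 at depth 20
  add 71.70.0.0/16 -> H0 at depth 16
  ? 60.195.208.0  path d0:H2→d1:-→d2:-→d3:-→d4:-→d5:-→d6:-→d7:-→d8:-→d9:-→d10:-→d11:-→d12:-→d13:-→d14:-→d15:-→d16:-→d17:-→d18:-→d19:-→d20:H2  best=H2
  ? 237.111.64.3  path d0:H2→d1:-→d2:-→d3:-→d4:-→d5:-→d6:-→d7:-→d8:-→d9:-→d10:-→d11:-→d12:-→d13:-→d14:-→d15:-→d16:-→d17:-→d18:-→d19:-→d20:H1→d21:-→d22:-→d23:-→d24:H2→d25:-  best=H2

== LOOKUPS ==
["H0","H2","H2","H1","H1","H2","H2","H2","H2"]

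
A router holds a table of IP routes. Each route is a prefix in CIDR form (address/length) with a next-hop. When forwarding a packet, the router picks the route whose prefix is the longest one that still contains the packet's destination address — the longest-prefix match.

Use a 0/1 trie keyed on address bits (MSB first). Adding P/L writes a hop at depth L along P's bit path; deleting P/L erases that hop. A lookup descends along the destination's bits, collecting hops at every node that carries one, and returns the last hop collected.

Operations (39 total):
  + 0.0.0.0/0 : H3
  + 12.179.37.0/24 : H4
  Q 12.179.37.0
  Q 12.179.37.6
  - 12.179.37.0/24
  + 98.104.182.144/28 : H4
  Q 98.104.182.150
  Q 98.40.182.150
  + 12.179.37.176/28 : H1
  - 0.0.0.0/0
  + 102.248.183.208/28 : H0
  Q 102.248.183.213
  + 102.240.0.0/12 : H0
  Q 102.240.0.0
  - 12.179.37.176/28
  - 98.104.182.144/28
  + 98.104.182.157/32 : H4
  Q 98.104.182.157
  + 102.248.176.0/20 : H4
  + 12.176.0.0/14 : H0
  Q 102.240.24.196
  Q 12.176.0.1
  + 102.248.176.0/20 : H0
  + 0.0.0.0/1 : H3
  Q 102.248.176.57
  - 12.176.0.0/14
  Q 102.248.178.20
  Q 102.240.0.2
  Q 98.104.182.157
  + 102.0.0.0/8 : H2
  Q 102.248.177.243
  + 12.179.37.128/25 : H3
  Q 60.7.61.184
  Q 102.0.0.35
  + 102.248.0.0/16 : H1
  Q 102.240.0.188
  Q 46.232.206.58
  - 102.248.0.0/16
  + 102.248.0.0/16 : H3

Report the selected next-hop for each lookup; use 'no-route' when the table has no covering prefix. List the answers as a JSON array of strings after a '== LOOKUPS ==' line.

Trace:
  add 0.0.0.0/0 -> H3 at depth 0
  add 12.179.37.0/24 -> H4 at depth 24
  Q 12.179.37.0: descend 000011001011001100100101 ; hops seen [H3,H4] ; pick H4
  Q 12.179.37.6: descend 000011001011001100100101 ; hops seen [H3,H4] ; pick H4
  - 12.179.37.0/24 clear@24
  add 98.104.182.144/28 -> H4 at depth 28
  Q 98.104.182.150: descend 0110001001101000101101101001 ; hops seen [H3,H4] ; pick H4
  Q 98.40.182.150: descend 011000100 ; hops seen [H3] ; pick H3
  add 12.179.37.176/28 -> H1 at depth 28
  - 0.0.0.0/0 clear@0
  add 102.248.183.208/28 -> H0 at depth 28
  Q 102.248.183.213: descend 0110011011111000101101111101 ; hops seen [H0] ; pick H0
  add 102.240.0.0/12 -> H0 at depth 12
  Q 102.240.0.0: descend 011001101111 ; hops seen [H0] ; pick H0
  - 12.179.37.176/28 clear@28
  - 98.104.182.144/28 clear@28
  add 98.104.182.157/32 -> H4 at depth 32
  Q 98.104.182.157: descend 01100010011010001011011010011101 ; hops seen [H4] ; pick H4
  add 102.248.176.0/20 -> H4 at depth 20
  add 12.176.0.0/14 -> H0 at depth 14
  Q 102.240.24.196: descend 011001101111 ; hops seen [H0] ; pick H0
  Q 12.176.0.1: descend 00001100101100 ; hops seen [H0] ; pick H0
  add 102.248.176.0/20 -> H0 at depth 20
  add 0.0.0.0/1 -> H3 at depth 1
  Q 102.248.176.57: descend 011001101111100010110 ; hops seen [H3,H0,H0] ; pick H0
  - 12.176.0.0/14 clear@14
  Q 102.248.178.20: descend 011001101111100010110 ; hops seen [H3,H0,H0] ; pick H0
  Q 102.240.0.2: descend 011001101111 ; hops seen [H3,H0] ; pick H0
  Q 98.104.182.157: descend 01100010011010001011011010011101 ; hops seen [H3,H4] ; pick H4
  add 102.0.0.0/8 -> H2 at depth 8
  Q 102.248.177.243: descend 011001101111100010110 ; hops seen [H3,H2,H0,H0] ; pick H0
  add 12.179.37.128/25 -> H3 at depth 25
  Q 60.7.61.184: descend 00 ; hops seen [H3] ; pick H3
  Q 102.0.0.35: descend 01100110 ; hops seen [H3,H2] ; pick H2
  add 102.248.0.0/16 -> H1 at depth 16
  Q 102.240.0.188: descend 011001101111 ; hops seen [H3,H2,H0] ; pick H0
  Q 46.232.206.58: descend 00 ; hops seen [H3] ; pick H3
  - 102.248.0.0/16 clear@16
  add 102.248.0.0/16 -> H3 at depth 16

== LOOKUPS ==
["H4","H4","H4","H3","H0","H0","H4","H0","H0","H0","H0","H0","H4","H0","H3","H2","H0","H3"]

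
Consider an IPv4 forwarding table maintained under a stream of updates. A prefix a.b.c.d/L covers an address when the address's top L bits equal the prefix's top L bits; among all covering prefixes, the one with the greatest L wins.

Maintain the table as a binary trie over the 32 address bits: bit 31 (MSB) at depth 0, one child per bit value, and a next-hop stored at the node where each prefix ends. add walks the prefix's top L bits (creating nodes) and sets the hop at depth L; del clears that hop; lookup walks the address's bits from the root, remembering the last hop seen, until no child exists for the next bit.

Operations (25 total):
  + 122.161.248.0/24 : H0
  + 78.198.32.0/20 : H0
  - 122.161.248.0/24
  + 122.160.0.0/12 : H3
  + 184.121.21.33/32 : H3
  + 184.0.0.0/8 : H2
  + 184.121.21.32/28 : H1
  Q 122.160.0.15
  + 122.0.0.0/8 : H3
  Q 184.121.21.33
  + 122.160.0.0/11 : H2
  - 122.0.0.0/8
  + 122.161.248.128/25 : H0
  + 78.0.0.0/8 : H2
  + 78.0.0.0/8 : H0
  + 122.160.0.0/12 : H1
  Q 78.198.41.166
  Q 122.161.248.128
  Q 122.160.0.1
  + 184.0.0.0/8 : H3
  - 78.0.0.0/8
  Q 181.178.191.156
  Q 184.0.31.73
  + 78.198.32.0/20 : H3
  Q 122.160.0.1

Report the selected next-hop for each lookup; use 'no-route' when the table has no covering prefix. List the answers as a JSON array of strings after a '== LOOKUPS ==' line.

Apply in order:
  + 122.161.248.0/24 (H0) depth=24
  + 78.198.32.0/20 (H0) depth=20
  - 122.161.248.0/24 clear@24
  + 122.160.0.0/12 (H3) depth=12
  + 184.121.21.33/32 (H3) depth=32
  + 184.0.0.0/8 (H2) depth=8
  + 184.121.21.32/28 (H1) depth=28
  ? 122.160.0.15  path d0:-→d1:-→d2:-→d3:-→d4:-→d5:-→d6:-→d7:-→d8:-→d9:-→d10:-→d11:-→d12:H3→d13:-→d14:-→d15:-  best=H3
  + 122.0.0.0/8 (H3) depth=8
  ? 184.121.21.33  path d0:-→d1:-→d2:-→d3:-→d4:-→d5:-→d6:-→d7:-→d8:H2→d9:-→d10:-→d11:-→d12:-→d13:-→d14:-→d15:-→d16:-→d17:-→d18:-→d19:-→d20:-→d21:-→d22:-→d23:-→d24:-→d25:-→d26:-→d27:-→d28:H1→d29:-→d30:-→d31:-→d32:H3  best=H3
  + 122.160.0.0/11 (H2) depth=11
  - 122.0.0.0/8 clear@8
  + 122.161.248.128/25 (H0) depth=25
  + 78.0.0.0/8 (H2) depth=8
  + 78.0.0.0/8 (H0) depth=8
  + 122.160.0.0/12 (H1) depth=12
  ? 78.198.41.166  path d0:-→d1:-→d2:-→d3:-→d4:-→d5:-→d6:-→d7:-→d8:H0→d9:-→d10:-→d11:-→d12:-→d13:-→d14:-→d15:-→d16:-→d17:-→d18:-→d19:-→d20:H0  best=H0
  ? 122.161.248.128  path d0:-→d1:-→d2:-→d3:-→d4:-→d5:-→d6:-→d7:-→d8:-→d9:-→d10:-→d11:H2→d12:H1→d13:-→d14:-→d15:-→d16:-→d17:-→d18:-→d19:-→d20:-→d21:-→d22:-→d23:-→d24:-→d25:H0  best=H0
  ? 122.160.0.1  path d0:-→d1:-→d2:-→d3:-→d4:-→d5:-→d6:-→d7:-→d8:-→d9:-→d10:-→d11:H2→d12:H1→d13:-→d14:-→d15:-  best=H1
  + 184.0.0.0/8 (H3) depth=8
  - 78.0.0.0/8 clear@8
  ? 181.178.191.156  path d0:-→d1:-→d2:-→d3:-→d4:-  best=no-route
  ? 184.0.31.73  path d0:-→d1:-→d2:-→d3:-→d4:-→d5:-→d6:-→d7:-→d8:H3→d9:-  best=H3
  + 78.198.32.0/20 (H3) depth=20
  ? 122.160.0.1  path d0:-→d1:-→d2:-→d3:-→d4:-→d5:-→d6:-→d7:-→d8:-→d9:-→d10:-→d11:H2→d12:H1→d13:-→d14:-→d15:-  best=H1

== LOOKUPS ==
["H3","H3","H0","H0","H1","no-route","H3","H1"]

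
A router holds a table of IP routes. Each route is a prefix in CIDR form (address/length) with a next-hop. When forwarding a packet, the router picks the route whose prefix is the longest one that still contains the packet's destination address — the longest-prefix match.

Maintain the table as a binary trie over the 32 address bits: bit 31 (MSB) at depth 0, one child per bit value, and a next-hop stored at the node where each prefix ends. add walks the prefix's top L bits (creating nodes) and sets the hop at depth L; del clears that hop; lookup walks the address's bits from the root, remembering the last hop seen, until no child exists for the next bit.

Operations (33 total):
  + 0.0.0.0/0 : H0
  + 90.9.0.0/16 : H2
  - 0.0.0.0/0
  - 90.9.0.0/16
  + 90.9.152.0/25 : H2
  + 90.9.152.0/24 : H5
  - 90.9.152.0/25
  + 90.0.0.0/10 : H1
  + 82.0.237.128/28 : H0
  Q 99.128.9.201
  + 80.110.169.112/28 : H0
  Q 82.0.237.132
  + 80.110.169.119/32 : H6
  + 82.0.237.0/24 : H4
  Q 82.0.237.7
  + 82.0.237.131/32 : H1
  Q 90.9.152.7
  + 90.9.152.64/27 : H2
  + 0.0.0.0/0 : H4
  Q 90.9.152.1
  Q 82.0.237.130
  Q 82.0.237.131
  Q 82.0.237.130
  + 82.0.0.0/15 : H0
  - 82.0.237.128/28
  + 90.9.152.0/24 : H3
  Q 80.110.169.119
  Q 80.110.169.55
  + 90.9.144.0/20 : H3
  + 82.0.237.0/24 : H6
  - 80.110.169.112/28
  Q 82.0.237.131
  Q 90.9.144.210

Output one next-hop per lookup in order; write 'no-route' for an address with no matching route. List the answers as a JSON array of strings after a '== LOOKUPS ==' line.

Process each operation:
  + 0.0.0.0/0 (H0) depth=0
  + 90.9.0.0/16 (H2) depth=16
  del 0.0.0.0/0 (clear depth 0)
  del 90.9.0.0/16 (clear depth 16)
  + 90.9.152.0/25 (H2) depth=25
  + 90.9.152.0/24 (H5) depth=24
  del 90.9.152.0/25 (clear depth 25)
  + 90.0.0.0/10 (H1) depth=10
  + 82.0.237.128/28 (H0) depth=28
  ? 99.128.9.201  path d0:-→d1:-→d2:-  best=no-route
  + 80.110.169.112/28 (H0) depth=28
  ? 82.0.237.132  path d0:-→d1:-→d2:-→d3:-→d4:-→d5:-→d6:-→d7:-→d8:-→d9:-→d10:-→d11:-→d12:-→d13:-→d14:-→d15:-→d16:-→d17:-→d18:-→d19:-→d20:-→d21:-→d22:-→d23:-→d24:-→d25:-→d26:-→d27:-→d28:H0  best=H0
  + 80.110.169.119/32 (H6) depth=32
  + 82.0.237.0/24 (H4) depth=24
  ? 82.0.237.7  path d0:-→d1:-→d2:-→d3:-→d4:-→d5:-→d6:-→d7:-→d8:-→d9:-→d10:-→d11:-→d12:-→d13:-→d14:-→d15:-→d16:-→d17:-→d18:-→d19:-→d20:-→d21:-→d22:-→d23:-→d24:H4  best=H4
  + 82.0.237.131/32 (H1) depth=32
  ? 90.9.152.7  path d0:-→d1:-→d2:-→d3:-→d4:-→d5:-→d6:-→d7:-→d8:-→d9:-→d10:H1→d11:-→d12:-→d13:-→d14:-→d15:-→d16:-→d17:-→d18:-→d19:-→d20:-→d21:-→d22:-→d23:-→d24:H5→d25:-  best=H5
  + 90.9.152.64/27 (H2) depth=27
  + 0.0.0.0/0 (H4) depth=0
  ? 90.9.152.1  path d0:H4→d1:-→d2:-→d3:-→d4:-→d5:-→d6:-→d7:-→d8:-→d9:-→d10:H1→d11:-→d12:-→d13:-→d14:-→d15:-→d16:-→d17:-→d18:-→d19:-→d20:-→d21:-→d22:-→d23:-→d24:H5→d25:-  best=H5
  ? 82.0.237.130  path d0:H4→d1:-→d2:-→d3:-→d4:-→d5:-→d6:-→d7:-→d8:-→d9:-→d10:-→d11:-→d12:-→d13:-→d14:-→d15:-→d16:-→d17:-→d18:-→d19:-→d20:-→d21:-→d22:-→d23:-→d24:H4→d25:-→d26:-→d27:-→d28:H0→d29:-→d30:-→d31:-  best=H0
  ? 82.0.237.131  path d0:H4→d1:-→d2:-→d3:-→d4:-→d5:-→d6:-→d7:-→d8:-→d9:-→d10:-→d11:-→d12:-→d13:-→d14:-→d15:-→d16:-→d17:-→d18:-→d19:-→d20:-→d21:-→d22:-→d23:-→d24:H4→d25:-→d26:-→d27:-→d28:H0→d29:-→d30:-→d31:-→d32:H1  best=H1
  ? 82.0.237.130  path d0:H4→d1:-→d2:-→d3:-→d4:-→d5:-→d6:-→d7:-→d8:-→d9:-→d10:-→d11:-→d12:-→d13:-→d14:-→d15:-→d16:-→d17:-→d18:-→d19:-→d20:-→d21:-→d22:-→d23:-→d24:H4→d25:-→d26:-→d27:-→d28:H0→d29:-→d30:-→d31:-  best=H0
  + 82.0.0.0/15 (H0) depth=15
  del 82.0.237.128/28 (clear depth 28)
  + 90.9.152.0/24 (H3) depth=24
  ? 80.110.169.119  path d0:H4→d1:-→d2:-→d3:-→d4:-→d5:-→d6:-→d7:-→d8:-→d9:-→d10:-→d11:-→d12:-→d13:-→d14:-→d15:-→d16:-→d17:-→d18:-→d19:-→d20:-→d21:-→d22:-→d23:-→d24:-→d25:-→d26:-→d27:-→d28:H0→d29:-→d30:-→d31:-→d32:H6  best=H6
  ? 80.110.169.55  path d0:H4→d1:-→d2:-→d3:-→d4:-→d5:-→d6:-→d7:-→d8:-→d9:-→d10:-→d11:-→d12:-→d13:-→d14:-→d15:-→d16:-→d17:-→d18:-→d19:-→d20:-→d21:-→d22:-→d23:-→d24:-→d25:-  best=H4
  + 90.9.144.0/20 (H3) depth=20
  + 82.0.237.0/24 (H6) depth=24
  del 80.110.169.112/28 (clear depth 28)
  ? 82.0.237.131  path d0:H4→d1:-→d2:-→d3:-→d4:-→d5:-→d6:-→d7:-→d8:-→d9:-→d10:-→d11:-→d12:-→d13:-→d14:-→d15:H0→d16:-→d17:-→d18:-→d19:-→d20:-→d21:-→d22:-→d23:-→d24:H6→d25:-→d26:-→d27:-→d28:-→d29:-→d30:-→d31:-→d32:H1  best=H1
  ? 90.9.144.210  path d0:H4→d1:-→d2:-→d3:-→d4:-→d5:-→d6:-→d7:-→d8:-→d9:-→d10:H1→d11:-→d12:-→d13:-→d14:-→d15:-→d16:-→d17:-→d18:-→d19:-→d20:H3  best=H3

== LOOKUPS ==
["no-route","H0","H4","H5","H5","H0","H1","H0","H6","H4","H1","H3"]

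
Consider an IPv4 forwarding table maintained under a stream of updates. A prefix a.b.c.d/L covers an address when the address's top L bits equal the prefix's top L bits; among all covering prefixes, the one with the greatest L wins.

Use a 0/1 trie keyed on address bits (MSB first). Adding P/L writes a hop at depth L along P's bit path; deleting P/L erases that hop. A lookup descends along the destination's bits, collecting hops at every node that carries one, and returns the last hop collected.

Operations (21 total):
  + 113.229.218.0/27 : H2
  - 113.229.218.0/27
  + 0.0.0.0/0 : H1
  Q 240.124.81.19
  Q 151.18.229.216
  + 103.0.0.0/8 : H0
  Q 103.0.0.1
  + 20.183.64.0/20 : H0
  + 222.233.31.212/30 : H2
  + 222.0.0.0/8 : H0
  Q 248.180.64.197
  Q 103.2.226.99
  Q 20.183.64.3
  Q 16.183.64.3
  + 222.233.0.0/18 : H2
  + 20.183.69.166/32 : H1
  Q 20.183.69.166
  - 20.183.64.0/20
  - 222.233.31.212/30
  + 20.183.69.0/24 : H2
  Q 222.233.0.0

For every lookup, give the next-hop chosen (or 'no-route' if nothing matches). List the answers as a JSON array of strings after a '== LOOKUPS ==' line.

Trace:
  + 113.229.218.0/27 (H2) depth=27
  del 113.229.218.0/27 (clear depth 27)
  + 0.0.0.0/0 (H1) depth=0
  lookup 240.124.81.19: bits ε walk d0:H1 -> H1
  lookup 151.18.229.216: bits ε walk d0:H1 -> H1
  + 103.0.0.0/8 (H0) depth=8
  lookup 103.0.0.1: bits 01100111 walk d0:H1→d1:-→d2:-→d3:-→d4:-→d5:-→d6:-→d7:-→d8:H0 -> H0
  + 20.183.64.0/20 (H0) depth=20
  + 222.233.31.212/30 (H2) depth=30
  + 222.0.0.0/8 (H0) depth=8
  lookup 248.180.64.197: bits 11 walk d0:H1→d1:-→d2:- -> H1
  lookup 103.2.226.99: bits 01100111 walk d0:H1→d1:-→d2:-→d3:-→d4:-→d5:-→d6:-→d7:-→d8:H0 -> H0
  lookup 20.183.64.3: bits 00010100101101110100 walk d0:H1→d1:-→d2:-→d3:-→d4:-→d5:-→d6:-→d7:-→d8:-→d9:-→d10:-→d11:-→d12:-→d13:-→d14:-→d15:-→d16:-→d17:-→d18:-→d19:-→d20:H0 -> H0
  lookup 16.183.64.3: bits 00010 walk d0:H1→d1:-→d2:-→d3:-→d4:-→d5:- -> H1
  + 222.233.0.0/18 (H2) depth=18
  + 20.183.69.166/32 (H1) depth=32
  lookup 20.183.69.166: bits 00010100101101110100010110100110 walk d0:H1→d1:-→d2:-→d3:-→d4:-→d5:-→d6:-→d7:-→d8:-→d9:-→d10:-→d11:-→d12:-→d13:-→d14:-→d15:-→d16:-→d17:-→d18:-→d19:-→d20:H0→d21:-→d22:-→d23:-→d24:-→d25:-→d26:-→d27:-→d28:-→d29:-→d30:-→d31:-→d32:H1 -> H1
  del 20.183.64.0/20 (clear depth 20)
  del 222.233.31.212/30 (clear depth 30)
  + 20.183.69.0/24 (H2) depth=24
  lookup 222.233.0.0: bits 1101111011101001000 walk d0:H1→d1:-→d2:-→d3:-→d4:-→d5:-→d6:-→d7:-→d8:H0→d9:-→d10:-→d11:-→d12:-→d13:-→d14:-→d15:-→d16:-→d17:-→d18:H2→d19:- -> H2

== LOOKUPS ==
["H1","H1","H0","H1","H0","H0","H1","H1","H2"]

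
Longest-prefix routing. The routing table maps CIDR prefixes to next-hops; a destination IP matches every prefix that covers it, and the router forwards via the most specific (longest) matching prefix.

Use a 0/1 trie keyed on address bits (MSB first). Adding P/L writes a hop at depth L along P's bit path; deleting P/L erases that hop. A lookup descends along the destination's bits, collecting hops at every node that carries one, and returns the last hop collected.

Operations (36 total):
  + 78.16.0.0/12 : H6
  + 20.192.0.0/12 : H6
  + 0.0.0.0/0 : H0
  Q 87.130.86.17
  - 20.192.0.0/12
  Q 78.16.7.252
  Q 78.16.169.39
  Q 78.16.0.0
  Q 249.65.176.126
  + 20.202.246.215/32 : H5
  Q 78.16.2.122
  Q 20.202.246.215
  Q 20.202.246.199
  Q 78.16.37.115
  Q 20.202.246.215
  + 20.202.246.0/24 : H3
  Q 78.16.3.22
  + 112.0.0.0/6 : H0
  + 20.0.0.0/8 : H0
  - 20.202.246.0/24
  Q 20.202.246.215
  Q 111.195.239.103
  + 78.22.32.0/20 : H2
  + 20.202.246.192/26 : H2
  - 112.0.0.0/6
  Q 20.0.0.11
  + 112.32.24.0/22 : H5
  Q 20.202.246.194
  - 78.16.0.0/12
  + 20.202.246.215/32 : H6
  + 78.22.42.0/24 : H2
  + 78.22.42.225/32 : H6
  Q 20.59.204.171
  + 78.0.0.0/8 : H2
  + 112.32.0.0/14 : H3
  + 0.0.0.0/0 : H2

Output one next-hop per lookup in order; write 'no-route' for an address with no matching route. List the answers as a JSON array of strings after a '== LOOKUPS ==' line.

Apply in order:
  add 78.16.0.0/12 -> H6 at depth 12
  add 20.192.0.0/12 -> H6 at depth 12
  add 0.0.0.0/0 -> H0 at depth 0
  lookup 87.130.86.17: bits 010 walk d0:H0→d1:-→d2:-→d3:- -> H0
  - 20.192.0.0/12 clear@12
  lookup 78.16.7.252: bits 010011100001 walk d0:H0→d1:-→d2:-→d3:-→d4:-→d5:-→d6:-→d7:-→d8:-→d9:-→d10:-→d11:-→d12:H6 -> H6
  lookup 78.16.169.39: bits 010011100001 walk d0:H0→d1:-→d2:-→d3:-→d4:-→d5:-→d6:-→d7:-→d8:-→d9:-→d10:-→d11:-→d12:H6 -> H6
  lookup 78.16.0.0: bits 010011100001 walk d0:H0→d1:-→d2:-→d3:-→d4:-→d5:-→d6:-→d7:-→d8:-→d9:-→d10:-→d11:-→d12:H6 -> H6
  lookup 249.65.176.126: bits ε walk d0:H0 -> H0
  add 20.202.246.215/32 -> H5 at depth 32
  lookup 78.16.2.122: bits 010011100001 walk d0:H0→d1:-→d2:-→d3:-→d4:-→d5:-→d6:-→d7:-→d8:-→d9:-→d10:-→d11:-→d12:H6 -> H6
  lookup 20.202.246.215: bits 00010100110010101111011011010111 walk d0:H0→d1:-→d2:-→d3:-→d4:-→d5:-→d6:-→d7:-→d8:-→d9:-→d10:-→d11:-→d12:-→d13:-→d14:-→d15:-→d16:-→d17:-→d18:-→d19:-→d20:-→d21:-→d22:-→d23:-→d24:-→d25:-→d26:-→d27:-→d28:-→d29:-→d30:-→d31:-→d32:H5 -> H5
  lookup 20.202.246.199: bits 000101001100101011110110110 walk d0:H0→d1:-→d2:-→d3:-→d4:-→d5:-→d6:-→d7:-→d8:-→d9:-→d10:-→d11:-→d12:-→d13:-→d14:-→d15:-→d16:-→d17:-→d18:-→d19:-→d20:-→d21:-→d22:-→d23:-→d24:-→d25:-→d26:-→d27:- -> H0
  lookup 78.16.37.115: bits 010011100001 walk d0:H0→d1:-→d2:-→d3:-→d4:-→d5:-→d6:-→d7:-→d8:-→d9:-→d10:-→d11:-→d12:H6 -> H6
  lookup 20.202.246.215: bits 00010100110010101111011011010111 walk d0:H0→d1:-→d2:-→d3:-→d4:-→d5:-→d6:-→d7:-→d8:-→d9:-→d10:-→d11:-→d12:-→d13:-→d14:-→d15:-→d16:-→d17:-→d18:-→d19:-→d20:-→d21:-→d22:-→d23:-→d24:-→d25:-→d26:-→d27:-→d28:-→d29:-→d30:-→d31:-→d32:H5 -> H5
  add 20.202.246.0/24 -> H3 at depth 24
  lookup 78.16.3.22: bits 010011100001 walk d0:H0→d1:-→d2:-→d3:-→d4:-→d5:-→d6:-→d7:-→d8:-→d9:-→d10:-→d11:-→d12:H6 -> H6
  add 112.0.0.0/6 -> H0 at depth 6
  add 20.0.0.0/8 -> H0 at depth 8
  - 20.202.246.0/24 clear@24
  lookup 20.202.246.215: bits 00010100110010101111011011010111 walk d0:H0→d1:-→d2:-→d3:-→d4:-→d5:-→d6:-→d7:-→d8:H0→d9:-→d10:-→d11:-→d12:-→d13:-→d14:-→d15:-→d16:-→d17:-→d18:-→d19:-→d20:-→d21:-→d22:-→d23:-→d24:-→d25:-→d26:-→d27:-→d28:-→d29:-→d30:-→d31:-→d32:H5 -> H5
  lookup 111.195.239.103: bits 011 walk d0:H0→d1:-→d2:-→d3:- -> H0
  add 78.22.32.0/20 -> H2 at depth 20
  add 20.202.246.192/26 -> H2 at depth 26
  - 112.0.0.0/6 clear@6
  lookup 20.0.0.11: bits 00010100 walk d0:H0→d1:-→d2:-→d3:-→d4:-→d5:-→d6:-→d7:-→d8:H0 -> H0
  add 112.32.24.0/22 -> H5 at depth 22
  lookup 20.202.246.194: bits 000101001100101011110110110 walk d0:H0→d1:-→d2:-→d3:-→d4:-→d5:-→d6:-→d7:-→d8:H0→d9:-→d10:-→d11:-→d12:-→d13:-→d14:-→d15:-→d16:-→d17:-→d18:-→d19:-→d20:-→d21:-→d22:-→d23:-→d24:-→d25:-→d26:H2→d27:- -> H2
  - 78.16.0.0/12 clear@12
  add 20.202.246.215/32 -> H6 at depth 32
  add 78.22.42.0/24 -> H2 at depth 24
  add 78.22.42.225/32 -> H6 at depth 32
  lookup 20.59.204.171: bits 00010100 walk d0:H0→d1:-→d2:-→d3:-→d4:-→d5:-→d6:-→d7:-→d8:H0 -> H0
  add 78.0.0.0/8 -> H2 at depth 8
  add 112.32.0.0/14 -> H3 at depth 14
  add 0.0.0.0/0 -> H2 at depth 0

== LOOKUPS ==
["H0","H6","H6","H6","H0","H6","H5","H0","H6","H5","H6","H5","H0","H0","H2","H0"]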